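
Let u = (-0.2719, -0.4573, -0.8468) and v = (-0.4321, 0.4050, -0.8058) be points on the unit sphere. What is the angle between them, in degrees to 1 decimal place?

u·v = 0.6146; |u| = 1.0001, |v| = 1.0000.
cos θ = (u·v)/(|u||v|) = 0.6146, so θ = 52.1°.

52.1°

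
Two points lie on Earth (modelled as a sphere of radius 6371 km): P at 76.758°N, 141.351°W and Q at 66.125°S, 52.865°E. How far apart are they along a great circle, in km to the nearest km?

In radians: φ₁ = 1.3397, φ₂ = -1.1541, Δλ = -165.784° = -2.8935 rad.
cos c = sin φ₁ sin φ₂ + cos φ₁ cos φ₂ cos Δλ = (0.9734)(-0.9144) + (0.2291)(0.4047)(-0.9694) = -0.97999,
so c = arccos(-0.97999) = 2.94121 rad.
Distance = R·c = 6371 × 2.9412 ≈ 18738 km.

18738 km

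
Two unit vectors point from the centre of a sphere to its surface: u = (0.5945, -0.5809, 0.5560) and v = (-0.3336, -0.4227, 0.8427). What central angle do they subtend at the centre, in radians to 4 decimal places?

1.0289 rad

u·v = 0.5158; |u| = 1.0000, |v| = 1.0001.
cos θ = (u·v)/(|u||v|) = 0.5157, so θ = 1.0289 rad.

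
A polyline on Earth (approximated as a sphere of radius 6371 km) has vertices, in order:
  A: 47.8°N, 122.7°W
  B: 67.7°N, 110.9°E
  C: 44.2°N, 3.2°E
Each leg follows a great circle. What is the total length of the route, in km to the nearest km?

12620 km

Leg A→B: central angle 1.0073 rad, distance 6417.5 km.
Leg B→C: central angle 0.9736 rad, distance 6202.9 km.
Total: 6417.5 + 6202.9 ≈ 12620 km.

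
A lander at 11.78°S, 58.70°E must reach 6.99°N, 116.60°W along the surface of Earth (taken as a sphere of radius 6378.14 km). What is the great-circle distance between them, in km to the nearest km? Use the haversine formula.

With latitudes φ₁ = -11.780°, φ₂ = 6.990° and longitude difference Δλ = -175.300°:
Haversine: a = sin²(Δφ/2) + cos φ₁ cos φ₂ sin²(Δλ/2) = 0.0266 + (0.9789)(0.9926)(0.9983) = 0.99662.
Central angle c = 2·arcsin(√a) = 3.02525 rad.
Distance = R·c = 6378.14 × 3.0253 ≈ 19295 km.

19295 km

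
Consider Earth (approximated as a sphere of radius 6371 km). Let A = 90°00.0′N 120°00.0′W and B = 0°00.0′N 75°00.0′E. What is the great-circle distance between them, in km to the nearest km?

10008 km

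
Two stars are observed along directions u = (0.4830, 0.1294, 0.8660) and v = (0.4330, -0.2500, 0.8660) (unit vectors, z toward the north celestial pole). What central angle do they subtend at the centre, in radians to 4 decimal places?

u·v = 0.9267; |u| = 1.0000, |v| = 1.0000.
cos θ = (u·v)/(|u||v|) = 0.9268, so θ = 0.3851 rad.

0.3851 rad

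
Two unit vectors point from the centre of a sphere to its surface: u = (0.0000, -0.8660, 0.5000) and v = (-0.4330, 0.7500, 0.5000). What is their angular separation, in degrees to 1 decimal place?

113.5°

u·v = -0.3995; |u| = 1.0000, |v| = 1.0000.
cos θ = (u·v)/(|u||v|) = -0.3995, so θ = 113.5°.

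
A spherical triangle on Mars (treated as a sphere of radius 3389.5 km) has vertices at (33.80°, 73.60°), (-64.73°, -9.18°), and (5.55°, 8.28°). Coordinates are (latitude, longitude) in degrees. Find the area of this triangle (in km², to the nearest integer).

Side lengths (central angles): a = 1.2473, b = 1.1602, c = 2.0471 rad; semiperimeter s = 2.2273.
By l'Huilier's theorem, tan(E/4) = √[tan(s/2) tan((s−a)/2) tan((s−b)/2) tan((s−c)/2)], giving spherical excess E = 0.9444 rad.
Area = E·R² = 0.9444 × (3389.5)² ≈ 10849432 km².

10849432 km²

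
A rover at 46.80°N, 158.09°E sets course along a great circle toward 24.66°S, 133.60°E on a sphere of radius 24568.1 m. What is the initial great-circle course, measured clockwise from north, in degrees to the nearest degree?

Δλ = -24.490° = -0.4274 rad.
y = sin Δλ · cos φ₂ = (-0.4145)(0.9088) = -0.3767
x = cos φ₁ sin φ₂ − sin φ₁ cos φ₂ cos Δλ = (0.6845)(-0.4172) − (0.7290)(0.9088)(0.9100) = -0.8885
θ = atan2(y, x) = -157.02°; adding 360° gives 203°.

203°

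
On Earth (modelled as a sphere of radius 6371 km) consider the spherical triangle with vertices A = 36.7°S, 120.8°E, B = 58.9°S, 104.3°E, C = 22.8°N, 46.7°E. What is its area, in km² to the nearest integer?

18321449 km²

Side lengths (central angles): a = 1.6475, b = 1.5999, c = 0.4304 rad; semiperimeter s = 1.8389.
By l'Huilier's theorem, tan(E/4) = √[tan(s/2) tan((s−a)/2) tan((s−b)/2) tan((s−c)/2)], giving spherical excess E = 0.4514 rad.
Area = E·R² = 0.4514 × (6371)² ≈ 18321449 km².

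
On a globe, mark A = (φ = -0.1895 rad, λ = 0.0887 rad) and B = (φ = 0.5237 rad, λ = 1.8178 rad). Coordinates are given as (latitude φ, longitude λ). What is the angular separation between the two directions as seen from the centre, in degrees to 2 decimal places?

103.20°

Let φ₁ = -0.1895 rad, φ₂ = 0.5237 rad, and Δλ = 1.7291 rad.
Haversine: a = sin²(Δφ/2) + cos φ₁ cos φ₂ sin²(Δλ/2) = 0.1219 + (0.9821)(0.8660)(0.5788) = 0.61414.
Central angle c = 2·arcsin(√a) = 1.80110 rad.
So the angular separation is 103.20°.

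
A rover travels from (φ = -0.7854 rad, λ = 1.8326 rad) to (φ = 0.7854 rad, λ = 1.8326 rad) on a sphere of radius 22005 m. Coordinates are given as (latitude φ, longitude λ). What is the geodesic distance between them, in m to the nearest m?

34565 m

In radians: φ₁ = -0.7854, φ₂ = 0.7854, Δλ = 0.000° = 0.0000 rad.
Haversine: a = sin²(Δφ/2) + cos φ₁ cos φ₂ sin²(Δλ/2) = 0.5000 + (0.7071)(0.7071)(0.0000) = 0.50000.
Central angle c = 2·arcsin(√a) = 1.57080 rad.
Distance = R·c = 22005 × 1.5708 ≈ 34565 m.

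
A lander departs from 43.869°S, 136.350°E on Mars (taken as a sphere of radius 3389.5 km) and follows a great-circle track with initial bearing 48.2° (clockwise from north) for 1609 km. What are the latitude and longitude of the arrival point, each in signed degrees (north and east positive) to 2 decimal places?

Angular distance δ = d/R = 1609/3389.5 = 0.47470 rad; initial bearing θ = 0.8412 rad.
sin φ₂ = sin φ₁ cos δ + cos φ₁ sin δ cos θ = (-0.6930)(0.8894) + (0.7209)(0.4571)(0.6665) = -0.3968, so φ₂ = -23.38°.
Δλ = atan2(sin θ sin δ cos φ₁, cos δ − sin φ₁ sin φ₂) = atan2(0.2456, 0.6145) = 21.790°.
λ₂ = 136.350° + 21.790° = 158.14°.

-23.38°, 158.14°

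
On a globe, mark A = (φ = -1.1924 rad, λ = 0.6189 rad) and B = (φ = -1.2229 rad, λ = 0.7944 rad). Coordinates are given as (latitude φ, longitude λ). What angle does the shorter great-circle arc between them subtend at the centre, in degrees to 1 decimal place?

4.0°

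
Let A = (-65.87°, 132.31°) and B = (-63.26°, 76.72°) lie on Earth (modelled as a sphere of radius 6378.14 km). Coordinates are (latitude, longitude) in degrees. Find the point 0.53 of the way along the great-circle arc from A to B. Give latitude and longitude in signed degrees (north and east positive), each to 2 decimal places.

Central angle δ = 0.4053 rad. Interpolating on the sphere with fraction f = 0.53:
P = [sin((1−f)δ)·A + sin(fδ)·B] / sin δ = 0.4802·A + 0.5406·B in Cartesian coordinates,
giving P = (-0.0763, 0.3819, -0.9210), i.e. latitude -67.08°, longitude 101.29°.

-67.08°, 101.29°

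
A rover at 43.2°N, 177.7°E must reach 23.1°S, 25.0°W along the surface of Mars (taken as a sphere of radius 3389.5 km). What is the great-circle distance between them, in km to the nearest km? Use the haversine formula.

9023 km

With latitudes φ₁ = 43.200°, φ₂ = -23.100° and longitude difference Δλ = 157.300°:
Haversine: a = sin²(Δφ/2) + cos φ₁ cos φ₂ sin²(Δλ/2) = 0.2990 + (0.7290)(0.9198)(0.9613) = 0.94358.
Central angle c = 2·arcsin(√a) = 2.66194 rad.
Distance = R·c = 3389.5 × 2.6619 ≈ 9023 km.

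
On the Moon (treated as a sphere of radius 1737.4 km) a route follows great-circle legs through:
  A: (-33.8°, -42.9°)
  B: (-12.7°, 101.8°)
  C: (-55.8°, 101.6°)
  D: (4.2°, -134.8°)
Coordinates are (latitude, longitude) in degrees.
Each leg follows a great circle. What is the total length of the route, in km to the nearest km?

Leg A→B: central angle 2.1404 rad, distance 3718.7 km.
Leg B→C: central angle 0.7522 rad, distance 1306.9 km.
Leg C→D: central angle 1.9507 rad, distance 3389.1 km.
Total: 3718.7 + 1306.9 + 3389.1 ≈ 8415 km.

8415 km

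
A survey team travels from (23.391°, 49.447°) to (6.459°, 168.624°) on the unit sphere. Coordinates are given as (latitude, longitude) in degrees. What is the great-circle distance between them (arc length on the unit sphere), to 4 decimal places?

With latitudes φ₁ = 23.391°, φ₂ = 6.459° and longitude difference Δλ = 119.177°:
cos c = sin φ₁ sin φ₂ + cos φ₁ cos φ₂ cos Δλ = (0.3970)(0.1125) + (0.9178)(0.9937)(-0.4875) = -0.39994,
so c = arccos(-0.39994) = 1.98225 rad.
On the unit sphere the arc length equals the central angle: 1.9823.

1.9823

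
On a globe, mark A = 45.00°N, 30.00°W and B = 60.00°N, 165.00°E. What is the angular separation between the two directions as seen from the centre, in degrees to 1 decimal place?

74.3°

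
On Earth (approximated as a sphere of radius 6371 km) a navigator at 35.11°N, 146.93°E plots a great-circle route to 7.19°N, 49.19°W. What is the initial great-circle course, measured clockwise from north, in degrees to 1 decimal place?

Δλ = 163.880° = 2.8602 rad.
y = sin Δλ · cos φ₂ = (0.2777)(0.9921) = 0.2755
x = cos φ₁ sin φ₂ − sin φ₁ cos φ₂ cos Δλ = (0.8180)(0.1252) − (0.5751)(0.9921)(-0.9607) = 0.6506
θ = atan2(y, x) = 22.95°, so the bearing is 22.9°.

22.9°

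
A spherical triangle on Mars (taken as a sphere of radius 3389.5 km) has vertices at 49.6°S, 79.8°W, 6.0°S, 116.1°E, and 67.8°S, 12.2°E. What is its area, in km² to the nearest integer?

Side lengths (central angles): a = 1.5643, b = 0.8002, c = 2.1416 rad; semiperimeter s = 2.2531.
By l'Huilier's theorem, tan(E/4) = √[tan(s/2) tan((s−a)/2) tan((s−b)/2) tan((s−c)/2)], giving spherical excess E = 0.7636 rad.
Area = E·R² = 0.7636 × (3389.5)² ≈ 8773104 km².

8773104 km²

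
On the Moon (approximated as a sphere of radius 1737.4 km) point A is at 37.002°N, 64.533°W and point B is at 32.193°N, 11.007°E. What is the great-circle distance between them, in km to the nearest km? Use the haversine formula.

With latitudes φ₁ = 37.002°, φ₂ = 32.193° and longitude difference Δλ = 75.540°:
Haversine: a = sin²(Δφ/2) + cos φ₁ cos φ₂ sin²(Δλ/2) = 0.0018 + (0.7986)(0.8463)(0.3751) = 0.25530.
Central angle c = 2·arcsin(√a) = 1.05939 rad.
Distance = R·c = 1737.4 × 1.0594 ≈ 1841 km.

1841 km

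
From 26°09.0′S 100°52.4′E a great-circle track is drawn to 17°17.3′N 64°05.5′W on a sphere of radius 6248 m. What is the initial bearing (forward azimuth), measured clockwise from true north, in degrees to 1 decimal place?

240.6°

Δλ = -164.965° = -2.8792 rad.
y = sin Δλ · cos φ₂ = (-0.2594)(0.9548) = -0.2477
x = cos φ₁ sin φ₂ − sin φ₁ cos φ₂ cos Δλ = (0.8976)(0.2972) − (-0.4407)(0.9548)(-0.9658) = -0.1396
θ = atan2(y, x) = -119.41°; adding 360° gives 240.6°.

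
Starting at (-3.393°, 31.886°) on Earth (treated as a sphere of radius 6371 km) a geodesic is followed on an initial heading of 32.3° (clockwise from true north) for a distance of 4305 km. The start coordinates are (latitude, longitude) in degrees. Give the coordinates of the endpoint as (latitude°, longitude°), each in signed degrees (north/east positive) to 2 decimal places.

28.79°, 54.30°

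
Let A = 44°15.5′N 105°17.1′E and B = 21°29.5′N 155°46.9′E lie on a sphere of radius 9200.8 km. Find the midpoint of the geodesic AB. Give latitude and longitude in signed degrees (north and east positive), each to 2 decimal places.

35.50°, 134.04°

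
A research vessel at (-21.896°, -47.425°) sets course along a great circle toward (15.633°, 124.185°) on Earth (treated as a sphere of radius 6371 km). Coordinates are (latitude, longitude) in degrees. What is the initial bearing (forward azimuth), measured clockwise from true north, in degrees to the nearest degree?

127°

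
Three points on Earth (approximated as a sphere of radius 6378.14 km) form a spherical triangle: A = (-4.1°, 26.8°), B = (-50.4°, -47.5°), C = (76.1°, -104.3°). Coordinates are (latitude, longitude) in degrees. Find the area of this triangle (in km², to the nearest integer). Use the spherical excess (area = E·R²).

Side lengths (central angles): a = 2.2971, b = 1.7997, c = 1.3417 rad; semiperimeter s = 2.7192.
By l'Huilier's theorem, tan(E/4) = √[tan(s/2) tan((s−a)/2) tan((s−b)/2) tan((s−c)/2)], giving spherical excess E = 2.2724 rad.
Area = E·R² = 2.2724 × (6378.14)² ≈ 92444431 km².

92444431 km²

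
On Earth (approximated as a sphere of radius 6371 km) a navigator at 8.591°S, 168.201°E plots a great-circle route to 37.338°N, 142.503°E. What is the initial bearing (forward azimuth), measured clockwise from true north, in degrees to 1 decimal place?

With φ₁ = -0.1499, φ₂ = 0.6517, Δλ = -0.4485 rad, the forward-azimuth formula gives
θ = atan2( sin Δλ cos φ₂ , cos φ₁ sin φ₂ − sin φ₁ cos φ₂ cos Δλ ) = atan2(-0.3448, 0.7067) = -26.00°.
Adding 360° brings this into [0°, 360°): 334.0°.

334.0°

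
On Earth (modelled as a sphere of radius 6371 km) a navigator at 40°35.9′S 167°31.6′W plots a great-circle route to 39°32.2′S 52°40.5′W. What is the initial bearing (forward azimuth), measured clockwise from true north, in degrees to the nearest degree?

Δλ = 114.852° = 2.0045 rad.
y = sin Δλ · cos φ₂ = (0.9074)(0.7712) = 0.6998
x = cos φ₁ sin φ₂ − sin φ₁ cos φ₂ cos Δλ = (0.7593)(-0.6366) − (-0.6508)(0.7712)(-0.4203) = -0.6943
θ = atan2(y, x) = 134.77°, so the bearing is 135°.

135°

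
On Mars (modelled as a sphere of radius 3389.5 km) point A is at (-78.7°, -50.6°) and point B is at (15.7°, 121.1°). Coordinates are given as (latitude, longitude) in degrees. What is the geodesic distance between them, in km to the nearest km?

Let φ₁ = -1.3736 rad, φ₂ = 0.2740 rad, and Δλ = 2.9967 rad.
Haversine: a = sin²(Δφ/2) + cos φ₁ cos φ₂ sin²(Δλ/2) = 0.5384 + (0.1959)(0.9627)(0.9948) = 0.72601.
Central angle c = 2·arcsin(√a) = 2.03982 rad.
Distance = R·c = 3389.5 × 2.0398 ≈ 6914 km.

6914 km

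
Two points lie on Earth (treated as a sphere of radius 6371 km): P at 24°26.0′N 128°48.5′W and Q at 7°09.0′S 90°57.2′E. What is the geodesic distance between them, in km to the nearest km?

15371 km

Let φ₁ = 0.4264 rad, φ₂ = -0.1248 rad, and Δλ = -2.4476 rad.
cos c = sin φ₁ sin φ₂ + cos φ₁ cos φ₂ cos Δλ = (0.4136)(-0.1245) + (0.9104)(0.9922)(-0.7687) = -0.74591,
so c = arccos(-0.74591) = 2.41270 rad.
Distance = R·c = 6371 × 2.4127 ≈ 15371 km.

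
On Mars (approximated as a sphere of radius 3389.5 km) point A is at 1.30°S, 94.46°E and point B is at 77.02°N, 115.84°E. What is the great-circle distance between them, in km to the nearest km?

With latitudes φ₁ = -1.300°, φ₂ = 77.020° and longitude difference Δλ = 21.380°:
Haversine: a = sin²(Δφ/2) + cos φ₁ cos φ₂ sin²(Δλ/2) = 0.3988 + (0.9997)(0.2246)(0.0344) = 0.40650.
Central angle c = 2·arcsin(√a) = 1.38270 rad.
Distance = R·c = 3389.5 × 1.3827 ≈ 4687 km.

4687 km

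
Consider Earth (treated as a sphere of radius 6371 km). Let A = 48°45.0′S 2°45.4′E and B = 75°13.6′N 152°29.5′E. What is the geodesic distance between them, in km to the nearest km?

16759 km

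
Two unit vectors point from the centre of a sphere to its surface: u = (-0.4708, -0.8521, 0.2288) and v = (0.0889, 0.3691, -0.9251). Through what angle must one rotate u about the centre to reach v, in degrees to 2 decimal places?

124.61°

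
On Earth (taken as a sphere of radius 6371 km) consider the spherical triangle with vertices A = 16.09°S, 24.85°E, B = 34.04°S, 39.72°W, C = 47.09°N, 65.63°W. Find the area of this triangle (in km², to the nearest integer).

43563333 km²

Side lengths (central angles): a = 1.4732, b = 1.7808, c = 1.0506 rad; semiperimeter s = 2.1523.
By l'Huilier's theorem, tan(E/4) = √[tan(s/2) tan((s−a)/2) tan((s−b)/2) tan((s−c)/2)], giving spherical excess E = 1.0733 rad.
Area = E·R² = 1.0733 × (6371)² ≈ 43563333 km².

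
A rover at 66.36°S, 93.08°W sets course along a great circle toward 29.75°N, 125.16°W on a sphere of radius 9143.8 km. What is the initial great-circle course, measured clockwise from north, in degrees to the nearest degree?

With φ₁ = -1.1582, φ₂ = 0.5192, Δλ = -0.5599 rad, the forward-azimuth formula gives
θ = atan2( sin Δλ cos φ₂ , cos φ₁ sin φ₂ − sin φ₁ cos φ₂ cos Δλ ) = atan2(-0.4611, 0.8729) = -27.85°.
Adding 360° brings this into [0°, 360°): 332°.

332°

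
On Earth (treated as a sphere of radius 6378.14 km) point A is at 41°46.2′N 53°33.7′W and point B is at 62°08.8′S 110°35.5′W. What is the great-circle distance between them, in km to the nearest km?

12639 km

In radians: φ₁ = 0.7290, φ₂ = -1.0847, Δλ = -57.030° = -0.9954 rad.
cos c = sin φ₁ sin φ₂ + cos φ₁ cos φ₂ cos Δλ = (0.6661)(-0.8841) + (0.7458)(0.4672)(0.5442) = -0.39934,
so c = arccos(-0.39934) = 1.98159 rad.
Distance = R·c = 6378.14 × 1.9816 ≈ 12639 km.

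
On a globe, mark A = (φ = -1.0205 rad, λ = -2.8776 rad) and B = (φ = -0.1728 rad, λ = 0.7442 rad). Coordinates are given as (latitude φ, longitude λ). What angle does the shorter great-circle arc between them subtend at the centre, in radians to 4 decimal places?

1.8863 rad

With latitudes φ₁ = -58.470°, φ₂ = -9.901° and longitude difference Δλ = -152.486°:
Haversine: a = sin²(Δφ/2) + cos φ₁ cos φ₂ sin²(Δλ/2) = 0.1691 + (0.5229)(0.9851)(0.9434) = 0.65517.
Central angle c = 2·arcsin(√a) = 1.88634 rad.
So the angular separation is 1.8863 rad.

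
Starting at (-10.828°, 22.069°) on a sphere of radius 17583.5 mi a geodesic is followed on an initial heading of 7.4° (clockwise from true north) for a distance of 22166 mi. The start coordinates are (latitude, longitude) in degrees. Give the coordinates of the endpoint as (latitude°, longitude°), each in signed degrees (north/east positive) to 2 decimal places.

60.48°, 36.48°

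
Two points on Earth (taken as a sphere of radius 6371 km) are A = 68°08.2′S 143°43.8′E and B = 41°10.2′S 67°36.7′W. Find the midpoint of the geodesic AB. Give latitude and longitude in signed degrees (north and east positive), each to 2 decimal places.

The central angle between A and B is δ = 1.1901 rad.
With f = 0.5, the slerp weights are sin((1−f)δ)/sin δ = 0.6038 and sin(fδ)/sin δ = 0.6038.
Weighted sum of the unit vectors: (0.6038)·(-0.3002,0.2203,-0.9281) + (0.6038)·(0.2867,-0.6960,-0.6583) = (-0.0082, -0.2872, -0.9578).
Converting back: φ = atan2(z, √(x²+y²)) = -73.30°, λ = atan2(y, x) = -91.63°.

-73.30°, -91.63°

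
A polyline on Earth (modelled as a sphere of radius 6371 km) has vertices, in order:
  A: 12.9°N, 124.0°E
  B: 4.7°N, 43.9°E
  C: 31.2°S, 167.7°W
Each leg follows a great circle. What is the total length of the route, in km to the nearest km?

Leg A→B: central angle 1.3844 rad, distance 8820.0 km.
Leg B→C: central angle 2.4473 rad, distance 15592.0 km.
Total: 8820.0 + 15592.0 ≈ 24412 km.

24412 km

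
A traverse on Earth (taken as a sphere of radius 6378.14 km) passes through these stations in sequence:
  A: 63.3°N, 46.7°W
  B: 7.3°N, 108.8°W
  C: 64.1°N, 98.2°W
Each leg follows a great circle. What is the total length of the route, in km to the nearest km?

14306 km

Leg A→B: central angle 1.2429 rad, distance 7927.3 km.
Leg B→C: central angle 1.0002 rad, distance 6379.1 km.
Total: 7927.3 + 6379.1 ≈ 14306 km.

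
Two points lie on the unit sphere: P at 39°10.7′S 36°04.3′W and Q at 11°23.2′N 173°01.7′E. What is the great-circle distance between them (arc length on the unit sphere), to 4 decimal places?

2.4795

Let φ₁ = -0.6838 rad, φ₂ = 0.1987 rad, and Δλ = -2.6337 rad.
cos c = sin φ₁ sin φ₂ + cos φ₁ cos φ₂ cos Δλ = (-0.6317)(0.1974) + (0.7752)(0.9803)(-0.8738) = -0.78873,
so c = arccos(-0.78873) = 2.47953 rad.
On the unit sphere the arc length equals the central angle: 2.4795.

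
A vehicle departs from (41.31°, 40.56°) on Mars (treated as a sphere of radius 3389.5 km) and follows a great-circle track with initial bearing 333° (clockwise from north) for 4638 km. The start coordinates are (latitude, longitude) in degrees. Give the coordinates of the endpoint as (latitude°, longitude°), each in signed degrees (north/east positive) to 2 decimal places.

52.03°, -93.15°

Angular distance δ = d/R = 4638/3389.5 = 1.36834 rad; initial bearing θ = 5.8119 rad.
sin φ₂ = sin φ₁ cos δ + cos φ₁ sin δ cos θ = (0.6601)(0.2011) + (0.7511)(0.9796)(0.8910) = 0.7883, so φ₂ = 52.03°.
Δλ = atan2(sin θ sin δ cos φ₁, cos δ − sin φ₁ sin φ₂) = atan2(-0.3340, -0.3193) = -133.710°.
λ₂ = 40.560° − 133.710° = -93.15°.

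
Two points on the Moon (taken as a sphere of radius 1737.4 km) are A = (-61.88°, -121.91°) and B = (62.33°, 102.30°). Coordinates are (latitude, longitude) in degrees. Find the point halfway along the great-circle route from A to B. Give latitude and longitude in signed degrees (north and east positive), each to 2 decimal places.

0.60°, 171.24°

The central angle between A and B is δ = 2.7876 rad.
With f = 0.5, the slerp weights are sin((1−f)δ)/sin δ = 2.8394 and sin(fδ)/sin δ = 2.8394.
Weighted sum of the unit vectors: (2.8394)·(-0.2491,-0.4001,-0.8820) + (2.8394)·(-0.0989,0.4537,0.8856) = (-0.9883, 0.1523, 0.0104).
Converting back: φ = atan2(z, √(x²+y²)) = 0.60°, λ = atan2(y, x) = 171.24°.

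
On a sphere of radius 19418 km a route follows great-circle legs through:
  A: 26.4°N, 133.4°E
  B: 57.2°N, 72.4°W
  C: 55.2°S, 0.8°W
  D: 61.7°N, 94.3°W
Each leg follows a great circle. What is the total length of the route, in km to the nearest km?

Leg A→B: central angle 1.6339 rad, distance 31727.9 km.
Leg B→C: central angle 2.2051 rad, distance 42819.3 km.
Leg C→D: central angle 2.4032 rad, distance 46664.5 km.
Total: 31727.9 + 42819.3 + 46664.5 ≈ 121212 km.

121212 km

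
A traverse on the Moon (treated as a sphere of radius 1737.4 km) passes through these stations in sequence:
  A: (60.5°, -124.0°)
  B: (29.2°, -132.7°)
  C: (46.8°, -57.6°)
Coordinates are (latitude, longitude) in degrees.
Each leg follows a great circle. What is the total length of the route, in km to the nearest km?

Leg A→B: central angle 0.5557 rad, distance 965.5 km.
Leg B→C: central angle 1.0364 rad, distance 1800.7 km.
Total: 965.5 + 1800.7 ≈ 2766 km.

2766 km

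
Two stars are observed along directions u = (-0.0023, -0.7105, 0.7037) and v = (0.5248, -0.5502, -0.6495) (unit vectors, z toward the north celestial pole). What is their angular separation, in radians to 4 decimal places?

1.6382 rad

u·v = -0.0673; |u| = 1.0000, |v| = 1.0000.
cos θ = (u·v)/(|u||v|) = -0.0673, so θ = 1.6382 rad.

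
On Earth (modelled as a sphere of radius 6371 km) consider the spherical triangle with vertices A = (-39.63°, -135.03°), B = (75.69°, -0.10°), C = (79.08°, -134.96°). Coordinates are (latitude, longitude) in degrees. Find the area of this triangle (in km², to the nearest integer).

17862549 km²

Side lengths (central angles): a = 0.4068, b = 2.0719, c = 2.4226 rad; semiperimeter s = 2.4506.
By l'Huilier's theorem, tan(E/4) = √[tan(s/2) tan((s−a)/2) tan((s−b)/2) tan((s−c)/2)], giving spherical excess E = 0.4401 rad.
Area = E·R² = 0.4401 × (6371)² ≈ 17862549 km².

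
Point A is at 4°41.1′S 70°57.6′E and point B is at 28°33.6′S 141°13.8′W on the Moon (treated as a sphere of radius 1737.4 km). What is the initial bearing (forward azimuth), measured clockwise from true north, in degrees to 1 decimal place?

138.9°

With φ₁ = -0.0818, φ₂ = -0.4985, Δλ = 2.5798 rad, the forward-azimuth formula gives
θ = atan2( sin Δλ cos φ₂ , cos φ₁ sin φ₂ − sin φ₁ cos φ₂ cos Δλ ) = atan2(0.4679, -0.5372) = 138.94°.
So the initial bearing is 138.9°.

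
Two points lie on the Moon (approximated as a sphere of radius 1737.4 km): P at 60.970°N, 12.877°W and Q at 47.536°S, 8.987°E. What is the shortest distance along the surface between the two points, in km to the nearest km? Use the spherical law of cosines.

With latitudes φ₁ = 60.970°, φ₂ = -47.536° and longitude difference Δλ = 21.864°:
cos c = sin φ₁ sin φ₂ + cos φ₁ cos φ₂ cos Δλ = (0.8744)(-0.7377) + (0.4853)(0.6751)(0.9281) = -0.34097,
so c = arccos(-0.34097) = 1.91874 rad.
Distance = R·c = 1737.4 × 1.9187 ≈ 3334 km.

3334 km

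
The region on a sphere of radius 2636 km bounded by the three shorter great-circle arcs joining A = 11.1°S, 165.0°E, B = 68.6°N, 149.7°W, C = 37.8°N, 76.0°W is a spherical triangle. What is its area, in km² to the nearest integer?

5640454 km²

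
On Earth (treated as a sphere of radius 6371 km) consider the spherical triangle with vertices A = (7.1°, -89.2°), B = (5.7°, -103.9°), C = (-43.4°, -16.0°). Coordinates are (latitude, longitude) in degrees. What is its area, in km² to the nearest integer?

7620049 km²

Side lengths (central angles): a = 1.6126, b = 1.4470, c = 0.2561 rad; semiperimeter s = 1.6578.
By l'Huilier's theorem, tan(E/4) = √[tan(s/2) tan((s−a)/2) tan((s−b)/2) tan((s−c)/2)], giving spherical excess E = 0.1877 rad.
Area = E·R² = 0.1877 × (6371)² ≈ 7620049 km².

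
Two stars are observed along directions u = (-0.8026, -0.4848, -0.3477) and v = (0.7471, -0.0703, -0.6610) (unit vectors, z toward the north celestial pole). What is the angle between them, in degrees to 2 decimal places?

109.61°

u·v = -0.3357; |u| = 1.0000, |v| = 1.0000.
cos θ = (u·v)/(|u||v|) = -0.3357, so θ = 109.61°.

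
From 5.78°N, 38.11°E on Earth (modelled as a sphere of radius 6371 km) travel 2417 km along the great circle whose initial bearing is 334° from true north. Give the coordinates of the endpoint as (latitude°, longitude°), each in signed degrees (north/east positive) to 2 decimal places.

25.13°, 27.78°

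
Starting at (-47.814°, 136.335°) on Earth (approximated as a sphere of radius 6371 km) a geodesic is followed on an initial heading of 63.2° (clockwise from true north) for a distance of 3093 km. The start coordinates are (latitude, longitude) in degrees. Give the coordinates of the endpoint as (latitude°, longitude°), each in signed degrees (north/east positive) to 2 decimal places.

Angular distance δ = d/R = 3093/6371 = 0.48548 rad; initial bearing θ = 1.1030 rad.
sin φ₂ = sin φ₁ cos δ + cos φ₁ sin δ cos θ = (-0.7410)(0.8845) + (0.6715)(0.4666)(0.4509) = -0.5141, so φ₂ = -30.93°.
Δλ = atan2(sin θ sin δ cos φ₁, cos δ − sin φ₁ sin φ₂) = atan2(0.2797, 0.5035) = 29.051°.
λ₂ = 136.335° + 29.051° = 165.39°.

-30.93°, 165.39°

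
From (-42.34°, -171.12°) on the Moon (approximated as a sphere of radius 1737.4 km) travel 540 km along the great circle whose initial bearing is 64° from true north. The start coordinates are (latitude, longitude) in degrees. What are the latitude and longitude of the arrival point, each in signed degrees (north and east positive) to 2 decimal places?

-32.83°, -152.03°

Angular distance δ = d/R = 540/1737.4 = 0.31081 rad; initial bearing θ = 1.1170 rad.
sin φ₂ = sin φ₁ cos δ + cos φ₁ sin δ cos θ = (-0.6735)(0.9521) + (0.7392)(0.3058)(0.4384) = -0.5422, so φ₂ = -32.83°.
Δλ = atan2(sin θ sin δ cos φ₁, cos δ − sin φ₁ sin φ₂) = atan2(0.2032, 0.5869) = 19.095°.
λ₂ = -171.120° + 19.095° = -152.03°.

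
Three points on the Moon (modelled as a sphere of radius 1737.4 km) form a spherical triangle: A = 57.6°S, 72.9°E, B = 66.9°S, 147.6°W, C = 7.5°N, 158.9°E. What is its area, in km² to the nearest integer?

2626924 km²

Side lengths (central angles): a = 1.4593, b = 1.6440, c = 0.9062 rad; semiperimeter s = 2.0047.
By l'Huilier's theorem, tan(E/4) = √[tan(s/2) tan((s−a)/2) tan((s−b)/2) tan((s−c)/2)], giving spherical excess E = 0.8703 rad.
Area = E·R² = 0.8703 × (1737.4)² ≈ 2626924 km².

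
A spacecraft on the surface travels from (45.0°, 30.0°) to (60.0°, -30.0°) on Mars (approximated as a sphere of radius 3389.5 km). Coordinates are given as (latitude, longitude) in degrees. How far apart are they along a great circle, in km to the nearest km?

In radians: φ₁ = 0.7854, φ₂ = 1.0472, Δλ = -60.000° = -1.0472 rad.
cos c = sin φ₁ sin φ₂ + cos φ₁ cos φ₂ cos Δλ = (0.7071)(0.8660) + (0.7071)(0.5000)(0.5000) = 0.78915,
so c = arccos(0.78915) = 0.66137 rad.
Distance = R·c = 3389.5 × 0.6614 ≈ 2242 km.

2242 km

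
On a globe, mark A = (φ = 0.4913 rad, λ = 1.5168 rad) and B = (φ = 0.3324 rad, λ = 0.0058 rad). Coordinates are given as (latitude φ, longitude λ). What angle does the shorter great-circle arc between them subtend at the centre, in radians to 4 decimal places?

Let φ₁ = 0.4913 rad, φ₂ = 0.3324 rad, and Δλ = -1.5110 rad.
Haversine: a = sin²(Δφ/2) + cos φ₁ cos φ₂ sin²(Δλ/2) = 0.0063 + (0.8817)(0.9453)(0.4701) = 0.39812.
Central angle c = 2·arcsin(√a) = 1.36561 rad.
So the angular separation is 1.3656 rad.

1.3656 rad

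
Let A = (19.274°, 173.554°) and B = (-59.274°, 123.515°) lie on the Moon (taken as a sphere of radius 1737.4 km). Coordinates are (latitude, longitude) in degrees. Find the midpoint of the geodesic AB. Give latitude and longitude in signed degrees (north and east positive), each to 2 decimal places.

-21.69°, 156.44°

Central angle δ = 1.5448 rad. Interpolating on the sphere with fraction f = 0.5:
P = [sin((1−f)δ)·A + sin(fδ)·B] / sin δ = 0.6981·A + 0.6981·B in Cartesian coordinates,
giving P = (-0.8517, 0.3714, -0.3697), i.e. latitude -21.69°, longitude 156.44°.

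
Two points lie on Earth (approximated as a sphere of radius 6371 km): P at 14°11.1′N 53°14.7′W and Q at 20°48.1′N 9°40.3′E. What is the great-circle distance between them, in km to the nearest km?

6674 km

Let φ₁ = 0.2476 rad, φ₂ = 0.3631 rad, and Δλ = 1.0981 rad.
cos c = sin φ₁ sin φ₂ + cos φ₁ cos φ₂ cos Δλ = (0.2451)(0.3551) + (0.9695)(0.9348)(0.4553) = 0.49966,
so c = arccos(0.49966) = 1.04759 rad.
Distance = R·c = 6371 × 1.0476 ≈ 6674 km.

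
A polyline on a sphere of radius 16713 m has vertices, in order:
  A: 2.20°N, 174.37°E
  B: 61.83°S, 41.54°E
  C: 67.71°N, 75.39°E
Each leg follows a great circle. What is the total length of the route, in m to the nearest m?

70765 m

Leg A→B: central angle 1.9332 rad, distance 32309.9 m.
Leg B→C: central angle 2.3009 rad, distance 38455.4 m.
Total: 32309.9 + 38455.4 ≈ 70765 m.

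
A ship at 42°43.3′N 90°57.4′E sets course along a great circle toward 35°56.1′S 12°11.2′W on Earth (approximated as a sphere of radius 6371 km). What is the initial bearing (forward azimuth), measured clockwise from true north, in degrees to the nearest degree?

249°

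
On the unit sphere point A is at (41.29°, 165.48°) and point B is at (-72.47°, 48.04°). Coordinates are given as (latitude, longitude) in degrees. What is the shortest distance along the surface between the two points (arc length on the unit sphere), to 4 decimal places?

With latitudes φ₁ = 41.290°, φ₂ = -72.470° and longitude difference Δλ = -117.440°:
cos c = sin φ₁ sin φ₂ + cos φ₁ cos φ₂ cos Δλ = (0.6599)(-0.9536) + (0.7514)(0.3012)(-0.4608) = -0.73352,
so c = arccos(-0.73352) = 2.39428 rad.
On the unit sphere the arc length equals the central angle: 2.3943.

2.3943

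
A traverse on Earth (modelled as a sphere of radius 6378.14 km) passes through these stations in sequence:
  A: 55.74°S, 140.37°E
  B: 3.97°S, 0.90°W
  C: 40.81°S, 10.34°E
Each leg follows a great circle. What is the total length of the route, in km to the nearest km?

Leg A→B: central angle 1.9615 rad, distance 12511.0 km.
Leg B→C: central angle 0.6668 rad, distance 4252.7 km.
Total: 12511.0 + 4252.7 ≈ 16764 km.

16764 km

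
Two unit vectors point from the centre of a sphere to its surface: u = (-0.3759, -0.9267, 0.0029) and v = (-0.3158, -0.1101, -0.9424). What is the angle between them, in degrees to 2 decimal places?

u·v = 0.2180; |u| = 1.0000, |v| = 1.0000.
cos θ = (u·v)/(|u||v|) = 0.2180, so θ = 77.41°.

77.41°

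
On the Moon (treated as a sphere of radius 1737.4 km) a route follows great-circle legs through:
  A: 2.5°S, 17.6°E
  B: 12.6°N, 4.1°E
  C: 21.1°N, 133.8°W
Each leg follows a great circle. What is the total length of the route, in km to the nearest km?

4453 km

Leg A→B: central angle 0.3524 rad, distance 612.3 km.
Leg B→C: central angle 2.2106 rad, distance 3840.7 km.
Total: 612.3 + 3840.7 ≈ 4453 km.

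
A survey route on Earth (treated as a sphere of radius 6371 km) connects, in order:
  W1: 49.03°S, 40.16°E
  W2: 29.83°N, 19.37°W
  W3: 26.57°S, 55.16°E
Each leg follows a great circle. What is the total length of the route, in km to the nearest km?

Leg W1→W2: central angle 1.6581 rad, distance 10563.5 km.
Leg W2→W3: central angle 1.5863 rad, distance 10106.6 km.
Total: 10563.5 + 10106.6 ≈ 20670 km.

20670 km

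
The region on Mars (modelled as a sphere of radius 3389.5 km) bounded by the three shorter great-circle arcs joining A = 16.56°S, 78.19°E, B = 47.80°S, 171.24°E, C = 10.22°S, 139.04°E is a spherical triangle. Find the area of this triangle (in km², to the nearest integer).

Side lengths (central angles): a = 0.8082, b = 1.0355, c = 1.3930 rad; semiperimeter s = 1.6183.
By l'Huilier's theorem, tan(E/4) = √[tan(s/2) tan((s−a)/2) tan((s−b)/2) tan((s−c)/2)], giving spherical excess E = 0.4917 rad.
Area = E·R² = 0.4917 × (3389.5)² ≈ 5648874 km².

5648874 km²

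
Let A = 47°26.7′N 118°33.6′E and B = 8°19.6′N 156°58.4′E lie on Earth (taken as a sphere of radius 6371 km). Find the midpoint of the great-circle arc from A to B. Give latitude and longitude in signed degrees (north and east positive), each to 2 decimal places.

The central angle between A and B is δ = 0.8880 rad.
With f = 0.5, the slerp weights are sin((1−f)δ)/sin δ = 0.5537 and sin(fδ)/sin δ = 0.5537.
Weighted sum of the unit vectors: (0.5537)·(-0.3233,0.5940,0.7366) + (0.5537)·(-0.9106,0.3870,0.1448) = (-0.6832, 0.5432, 0.4880).
Converting back: φ = atan2(z, √(x²+y²)) = 29.21°, λ = atan2(y, x) = 141.51°.

29.21°, 141.51°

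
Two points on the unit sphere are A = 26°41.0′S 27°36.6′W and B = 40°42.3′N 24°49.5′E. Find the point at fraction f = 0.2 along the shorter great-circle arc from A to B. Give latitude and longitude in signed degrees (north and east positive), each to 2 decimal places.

-13.11°, -17.37°

Central angle δ = 1.4504 rad. Interpolating on the sphere with fraction f = 0.2:
P = [sin((1−f)δ)·A + sin(fδ)·B] / sin δ = 0.9236·A + 0.2881·B in Cartesian coordinates,
giving P = (0.9295, -0.2908, -0.2269), i.e. latitude -13.11°, longitude -17.37°.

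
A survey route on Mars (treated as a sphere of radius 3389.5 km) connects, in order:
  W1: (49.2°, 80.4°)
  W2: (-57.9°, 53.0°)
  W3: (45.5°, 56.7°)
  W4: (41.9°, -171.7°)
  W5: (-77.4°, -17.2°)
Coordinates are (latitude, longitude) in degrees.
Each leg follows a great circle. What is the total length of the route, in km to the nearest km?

Leg W1→W2: central angle 1.9103 rad, distance 6474.9 km.
Leg W2→W3: central angle 1.8055 rad, distance 6119.6 km.
Leg W3→W4: central angle 1.4405 rad, distance 4882.4 km.
Leg W4→W5: central angle 2.4953 rad, distance 8457.7 km.
Total: 6474.9 + 6119.6 + 4882.4 + 8457.7 ≈ 25935 km.

25935 km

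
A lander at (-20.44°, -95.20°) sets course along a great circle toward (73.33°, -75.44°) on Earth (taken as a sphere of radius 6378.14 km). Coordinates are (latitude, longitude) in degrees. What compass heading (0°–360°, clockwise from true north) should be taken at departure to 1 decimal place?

5.6°

Δλ = 19.760° = 0.3449 rad.
y = sin Δλ · cos φ₂ = (0.3381)(0.2869) = 0.0970
x = cos φ₁ sin φ₂ − sin φ₁ cos φ₂ cos Δλ = (0.9370)(0.9580) − (-0.3492)(0.2869)(0.9411) = 0.9919
θ = atan2(y, x) = 5.58°, so the bearing is 5.6°.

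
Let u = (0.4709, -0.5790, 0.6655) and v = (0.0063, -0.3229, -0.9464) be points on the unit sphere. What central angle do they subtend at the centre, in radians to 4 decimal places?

u·v = -0.4399; |u| = 0.9999, |v| = 1.0000.
cos θ = (u·v)/(|u||v|) = -0.4399, so θ = 2.0263 rad.

2.0263 rad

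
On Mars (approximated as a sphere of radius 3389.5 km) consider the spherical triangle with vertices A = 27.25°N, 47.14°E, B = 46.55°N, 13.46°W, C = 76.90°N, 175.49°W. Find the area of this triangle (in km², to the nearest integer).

5781801 km²

Side lengths (central angles): a = 0.9778, b = 1.2685, c = 0.8860 rad; semiperimeter s = 1.5662.
By l'Huilier's theorem, tan(E/4) = √[tan(s/2) tan((s−a)/2) tan((s−b)/2) tan((s−c)/2)], giving spherical excess E = 0.5033 rad.
Area = E·R² = 0.5033 × (3389.5)² ≈ 5781801 km².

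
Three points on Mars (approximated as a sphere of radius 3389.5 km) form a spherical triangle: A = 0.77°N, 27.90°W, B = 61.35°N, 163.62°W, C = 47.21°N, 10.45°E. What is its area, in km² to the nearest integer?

Side lengths (central angles): a = 1.2450, b = 0.9973, c = 1.9086 rad; semiperimeter s = 2.0755.
By l'Huilier's theorem, tan(E/4) = √[tan(s/2) tan((s−a)/2) tan((s−b)/2) tan((s−c)/2)], giving spherical excess E = 0.7639 rad.
Area = E·R² = 0.7639 × (3389.5)² ≈ 8776180 km².

8776180 km²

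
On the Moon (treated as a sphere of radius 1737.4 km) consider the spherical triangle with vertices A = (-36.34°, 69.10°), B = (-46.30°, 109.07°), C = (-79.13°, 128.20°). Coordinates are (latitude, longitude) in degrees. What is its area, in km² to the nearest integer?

507581 km²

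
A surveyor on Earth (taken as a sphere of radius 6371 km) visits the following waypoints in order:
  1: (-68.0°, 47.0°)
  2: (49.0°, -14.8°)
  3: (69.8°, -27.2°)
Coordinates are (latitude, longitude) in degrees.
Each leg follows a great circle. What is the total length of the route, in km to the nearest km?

Leg 1→2: central angle 2.1940 rad, distance 13977.8 km.
Leg 2→3: central angle 0.3776 rad, distance 2405.9 km.
Total: 13977.8 + 2405.9 ≈ 16384 km.

16384 km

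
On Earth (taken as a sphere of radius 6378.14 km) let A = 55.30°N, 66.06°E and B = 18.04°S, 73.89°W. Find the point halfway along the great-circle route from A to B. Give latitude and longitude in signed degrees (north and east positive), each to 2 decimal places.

39.04°, -38.47°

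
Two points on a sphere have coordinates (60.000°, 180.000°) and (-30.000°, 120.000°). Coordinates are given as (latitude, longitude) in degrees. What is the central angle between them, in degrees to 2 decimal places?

Let φ₁ = 1.0472 rad, φ₂ = -0.5236 rad, and Δλ = -1.0472 rad.
Haversine: a = sin²(Δφ/2) + cos φ₁ cos φ₂ sin²(Δλ/2) = 0.5000 + (0.5000)(0.8660)(0.2500) = 0.60825.
Central angle c = 2·arcsin(√a) = 1.78903 rad.
So the angular separation is 102.50°.

102.50°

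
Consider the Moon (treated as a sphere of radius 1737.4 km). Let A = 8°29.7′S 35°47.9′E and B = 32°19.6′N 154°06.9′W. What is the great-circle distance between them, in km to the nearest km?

4684 km

With latitudes φ₁ = -8.495°, φ₂ = 32.327° and longitude difference Δλ = 170.087°:
cos c = sin φ₁ sin φ₂ + cos φ₁ cos φ₂ cos Δλ = (-0.1477)(0.5347) + (0.9890)(0.8450)(-0.9851) = -0.90226,
so c = arccos(-0.90226) = 2.69577 rad.
Distance = R·c = 1737.4 × 2.6958 ≈ 4684 km.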